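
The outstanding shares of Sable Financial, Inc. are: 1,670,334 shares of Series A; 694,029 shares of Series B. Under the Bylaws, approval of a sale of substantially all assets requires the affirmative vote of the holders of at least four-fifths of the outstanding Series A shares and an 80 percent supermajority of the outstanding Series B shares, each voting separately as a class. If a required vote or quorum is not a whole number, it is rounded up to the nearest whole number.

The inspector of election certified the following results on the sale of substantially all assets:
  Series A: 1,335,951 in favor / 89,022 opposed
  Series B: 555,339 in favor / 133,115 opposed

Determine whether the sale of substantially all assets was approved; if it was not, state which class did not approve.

Not approved — the Series A shares did not give the required vote.

Series A: 4/5 of 1670334 = 1336267.20, rounded up to 1336268; 1,336,268 required, 1,335,951 in favor — not approved.
Series B: 4/5 of 694029 = 555223.20, rounded up to 555224; 555,224 required, 555,339 in favor — approved.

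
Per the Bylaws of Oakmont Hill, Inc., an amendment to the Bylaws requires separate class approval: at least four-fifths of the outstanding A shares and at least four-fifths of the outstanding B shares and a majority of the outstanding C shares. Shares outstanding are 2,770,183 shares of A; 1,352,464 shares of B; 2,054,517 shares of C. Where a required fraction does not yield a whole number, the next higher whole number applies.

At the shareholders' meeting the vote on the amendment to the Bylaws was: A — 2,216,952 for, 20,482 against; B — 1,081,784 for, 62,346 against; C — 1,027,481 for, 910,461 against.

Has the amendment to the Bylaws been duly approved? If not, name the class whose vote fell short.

Not approved — the B shares did not give the required vote.

A: 4/5 of 2770183 = 2216146.40, rounded up to 2216147; 2,216,147 required, 2,216,952 in favor — approved.
B: 4/5 of 1352464 = 1081971.20, rounded up to 1081972; 1,081,972 required, 1,081,784 in favor — not approved.
C: a majority of 2054517 is 1027259; 1,027,259 required, 1,027,481 in favor — approved.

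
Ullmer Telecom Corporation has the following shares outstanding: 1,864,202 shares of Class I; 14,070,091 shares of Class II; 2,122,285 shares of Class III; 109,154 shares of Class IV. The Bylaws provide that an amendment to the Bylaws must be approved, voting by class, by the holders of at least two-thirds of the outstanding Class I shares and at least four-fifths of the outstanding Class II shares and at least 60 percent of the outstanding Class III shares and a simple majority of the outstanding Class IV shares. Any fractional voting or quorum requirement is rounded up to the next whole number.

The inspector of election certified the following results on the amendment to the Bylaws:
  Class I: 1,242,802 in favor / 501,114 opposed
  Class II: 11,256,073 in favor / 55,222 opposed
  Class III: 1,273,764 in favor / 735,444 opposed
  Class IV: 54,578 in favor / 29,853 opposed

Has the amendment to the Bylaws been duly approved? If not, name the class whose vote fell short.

Class I: 2/3 of 1864202 = 1242801.33, rounded up to 1242802; 1,242,802 required, 1,242,802 in favor — approved.
Class II: 4/5 of 14070091 = 11256072.80, rounded up to 11256073; 11,256,073 required, 11,256,073 in favor — approved.
Class III: 3/5 of 2122285 = 1273371; 1,273,371 required, 1,273,764 in favor — approved.
Class IV: a majority of 109154 is 54578; 54,578 required, 54,578 in favor — approved.

Approved — every class gave the required vote.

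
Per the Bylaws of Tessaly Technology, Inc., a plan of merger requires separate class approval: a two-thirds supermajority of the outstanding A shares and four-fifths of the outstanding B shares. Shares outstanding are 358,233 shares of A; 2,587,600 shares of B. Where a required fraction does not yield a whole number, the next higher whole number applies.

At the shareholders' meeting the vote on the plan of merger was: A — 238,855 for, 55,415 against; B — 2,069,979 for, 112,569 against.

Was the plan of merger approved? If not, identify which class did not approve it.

A: 2/3 of 358233 = 238822; 238,822 required, 238,855 in favor — approved.
B: 4/5 of 2587600 = 2070080; 2,070,080 required, 2,069,979 in favor — not approved.

Not approved — the B shares did not give the required vote.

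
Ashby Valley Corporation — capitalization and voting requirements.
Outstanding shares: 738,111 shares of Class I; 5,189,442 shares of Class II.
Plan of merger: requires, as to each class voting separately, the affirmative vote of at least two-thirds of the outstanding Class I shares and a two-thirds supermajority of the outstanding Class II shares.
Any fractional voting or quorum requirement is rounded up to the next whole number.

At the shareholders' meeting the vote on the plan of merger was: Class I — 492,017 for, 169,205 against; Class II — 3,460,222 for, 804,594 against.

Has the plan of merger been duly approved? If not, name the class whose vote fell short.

Not approved — the Class I shares did not give the required vote.

Class I: 2/3 of 738111 = 492074; 492,074 required, 492,017 in favor — not approved.
Class II: 2/3 of 5189442 = 3459628; 3,459,628 required, 3,460,222 in favor — approved.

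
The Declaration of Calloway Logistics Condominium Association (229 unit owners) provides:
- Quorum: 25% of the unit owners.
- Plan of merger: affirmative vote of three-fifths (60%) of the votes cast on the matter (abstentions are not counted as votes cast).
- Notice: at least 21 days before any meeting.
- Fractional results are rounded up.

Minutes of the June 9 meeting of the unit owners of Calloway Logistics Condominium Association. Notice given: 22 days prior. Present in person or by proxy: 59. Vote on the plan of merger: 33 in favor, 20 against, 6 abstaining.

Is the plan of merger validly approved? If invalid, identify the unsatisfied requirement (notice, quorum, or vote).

Valid — all requirements satisfied.

Notice: 22 days given; 21 required. Satisfied.
Quorum: 25% of 229 = 57.25, rounded up to 58; 59 present. Satisfied.
Vote: requires three-fifths of the votes cast (59 − 6 abstaining = 53); 3/5 of 53 = 31.80, rounded up to 32, so 32 needed; 33 in favor. Satisfied.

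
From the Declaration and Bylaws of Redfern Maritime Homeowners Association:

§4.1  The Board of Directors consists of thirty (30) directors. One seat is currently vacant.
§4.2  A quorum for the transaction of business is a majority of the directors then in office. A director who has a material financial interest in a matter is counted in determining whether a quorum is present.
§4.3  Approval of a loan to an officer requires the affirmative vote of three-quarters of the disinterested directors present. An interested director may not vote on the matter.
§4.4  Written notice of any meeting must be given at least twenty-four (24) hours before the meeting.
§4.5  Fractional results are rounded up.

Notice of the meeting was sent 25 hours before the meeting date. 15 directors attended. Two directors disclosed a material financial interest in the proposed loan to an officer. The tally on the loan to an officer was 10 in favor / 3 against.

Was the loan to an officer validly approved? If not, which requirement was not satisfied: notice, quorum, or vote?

Valid — all requirements satisfied.

Notice: 25 hours given; 24 required (25 ≥ 24). Satisfied.
Quorum: 15 present (interested directors count toward quorum); quorum is 15. Satisfied.
Vote: the loan to an officer requires three-fourths of the disinterested directors present (15 − 2 = 13). 3/4 of 13 = 9.75, rounded up to 10, so 10 affirmative votes are needed; 10 voted in favor. Satisfied.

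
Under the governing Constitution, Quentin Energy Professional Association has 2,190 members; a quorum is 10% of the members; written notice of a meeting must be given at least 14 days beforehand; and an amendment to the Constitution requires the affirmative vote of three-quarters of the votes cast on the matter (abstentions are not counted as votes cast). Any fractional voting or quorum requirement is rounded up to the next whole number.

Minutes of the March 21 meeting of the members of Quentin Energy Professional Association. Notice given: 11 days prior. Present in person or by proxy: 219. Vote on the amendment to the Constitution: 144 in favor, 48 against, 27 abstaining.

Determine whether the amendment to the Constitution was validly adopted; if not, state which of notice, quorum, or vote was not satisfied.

Invalid — notice requirement not satisfied.

Notice: 11 days given; 14 required. Not satisfied.
Quorum: 10% of 2,190 = 219; 219 present. Satisfied.
Vote: requires three-fourths of the votes cast (219 − 27 abstaining = 192); 3/4 of 192 = 144, so 144 needed; 144 in favor. Satisfied.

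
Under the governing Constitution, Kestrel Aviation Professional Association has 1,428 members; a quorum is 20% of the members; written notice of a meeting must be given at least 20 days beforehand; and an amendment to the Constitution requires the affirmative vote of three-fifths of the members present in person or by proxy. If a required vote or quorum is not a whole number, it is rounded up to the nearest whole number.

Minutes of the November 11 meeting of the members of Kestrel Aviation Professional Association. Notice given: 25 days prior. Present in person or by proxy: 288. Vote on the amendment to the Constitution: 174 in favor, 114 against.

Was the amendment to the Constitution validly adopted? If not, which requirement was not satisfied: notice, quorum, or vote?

Valid — all requirements satisfied.

Notice: 25 days given; 20 required. Satisfied.
Quorum: 20% of 1,428 = 285.60, rounded up to 286; 288 present. Satisfied.
Vote: requires three-fifths of those present (288); 3/5 of 288 = 172.80, rounded up to 173, so 173 needed; 174 in favor. Satisfied.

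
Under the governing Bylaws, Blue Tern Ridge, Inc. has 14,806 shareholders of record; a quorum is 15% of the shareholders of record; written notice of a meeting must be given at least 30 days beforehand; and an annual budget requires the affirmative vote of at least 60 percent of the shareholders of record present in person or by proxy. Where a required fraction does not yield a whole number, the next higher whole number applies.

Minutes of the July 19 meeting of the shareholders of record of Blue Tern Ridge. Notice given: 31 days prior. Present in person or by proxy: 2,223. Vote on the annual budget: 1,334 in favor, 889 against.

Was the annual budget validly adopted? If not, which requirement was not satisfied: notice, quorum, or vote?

Notice: 31 days given; 30 required. Satisfied.
Quorum: 15% of 14,806 = 2,220.90, rounded up to 2,221; 2,223 present. Satisfied.
Vote: requires three-fifths of those present (2,223); 3/5 of 2223 = 1333.80, rounded up to 1334, so 1,334 needed; 1,334 in favor. Satisfied.

Valid — all requirements satisfied.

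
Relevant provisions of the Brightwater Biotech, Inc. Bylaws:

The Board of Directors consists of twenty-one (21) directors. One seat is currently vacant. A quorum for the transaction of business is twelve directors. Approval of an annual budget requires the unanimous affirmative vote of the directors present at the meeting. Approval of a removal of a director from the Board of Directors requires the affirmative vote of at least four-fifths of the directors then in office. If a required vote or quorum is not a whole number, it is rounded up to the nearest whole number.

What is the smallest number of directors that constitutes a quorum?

The quorum is fixed at 12.

12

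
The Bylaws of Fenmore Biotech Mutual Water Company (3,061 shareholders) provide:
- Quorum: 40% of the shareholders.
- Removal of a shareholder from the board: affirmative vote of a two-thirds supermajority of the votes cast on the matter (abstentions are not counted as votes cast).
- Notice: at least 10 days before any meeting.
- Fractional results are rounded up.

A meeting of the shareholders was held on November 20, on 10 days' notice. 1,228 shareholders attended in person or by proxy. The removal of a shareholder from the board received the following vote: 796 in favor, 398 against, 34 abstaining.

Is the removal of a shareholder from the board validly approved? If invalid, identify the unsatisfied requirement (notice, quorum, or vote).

Notice: 10 days given; 10 required. Satisfied.
Quorum: 40% of 3,061 = 1,224.40, rounded up to 1,225; 1,228 present. Satisfied.
Vote: requires two-thirds of the votes cast (1,228 − 34 abstaining = 1,194); 2/3 of 1194 = 796, so 796 needed; 796 in favor. Satisfied.

Valid — all requirements satisfied.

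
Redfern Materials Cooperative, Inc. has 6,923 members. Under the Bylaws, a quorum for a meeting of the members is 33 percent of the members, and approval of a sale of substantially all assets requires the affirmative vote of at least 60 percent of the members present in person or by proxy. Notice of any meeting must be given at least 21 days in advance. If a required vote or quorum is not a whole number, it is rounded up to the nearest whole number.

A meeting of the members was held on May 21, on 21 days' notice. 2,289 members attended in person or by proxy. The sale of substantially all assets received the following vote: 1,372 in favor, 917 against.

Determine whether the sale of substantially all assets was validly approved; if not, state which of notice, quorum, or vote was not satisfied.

Invalid — vote requirement not satisfied.

Notice: 21 days given; 21 required. Satisfied.
Quorum: 33% of 6,923 = 2,284.59, rounded up to 2,285; 2,289 present. Satisfied.
Vote: requires three-fifths of those present (2,289); 3/5 of 2289 = 1373.40, rounded up to 1374, so 1,374 needed; 1,372 in favor. Not satisfied.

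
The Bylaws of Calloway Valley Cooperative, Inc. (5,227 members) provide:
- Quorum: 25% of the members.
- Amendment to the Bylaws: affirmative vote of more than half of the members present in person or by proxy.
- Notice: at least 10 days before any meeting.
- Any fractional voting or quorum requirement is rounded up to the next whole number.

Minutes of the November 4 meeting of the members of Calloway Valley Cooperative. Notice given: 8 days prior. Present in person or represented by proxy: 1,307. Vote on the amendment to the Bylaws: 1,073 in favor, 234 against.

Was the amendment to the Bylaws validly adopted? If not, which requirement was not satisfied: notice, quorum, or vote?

Notice: 8 days given; 10 required. Not satisfied.
Quorum: 25% of 5,227 = 1,306.75, rounded up to 1,307; 1,307 present. Satisfied.
Vote: requires a majority of those present (1,307); a majority of 1307 is 654, so 654 needed; 1,073 in favor. Satisfied.

Invalid — notice requirement not satisfied.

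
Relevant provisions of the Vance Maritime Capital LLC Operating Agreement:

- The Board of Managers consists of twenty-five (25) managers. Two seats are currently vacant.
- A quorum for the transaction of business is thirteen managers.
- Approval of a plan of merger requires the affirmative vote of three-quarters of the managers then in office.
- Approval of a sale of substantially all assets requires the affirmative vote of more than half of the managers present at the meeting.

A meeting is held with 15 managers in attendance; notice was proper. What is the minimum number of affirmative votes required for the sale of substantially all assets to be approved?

8

The sale of substantially all assets requires a majority of the managers present (15).
A majority of 15 is 8.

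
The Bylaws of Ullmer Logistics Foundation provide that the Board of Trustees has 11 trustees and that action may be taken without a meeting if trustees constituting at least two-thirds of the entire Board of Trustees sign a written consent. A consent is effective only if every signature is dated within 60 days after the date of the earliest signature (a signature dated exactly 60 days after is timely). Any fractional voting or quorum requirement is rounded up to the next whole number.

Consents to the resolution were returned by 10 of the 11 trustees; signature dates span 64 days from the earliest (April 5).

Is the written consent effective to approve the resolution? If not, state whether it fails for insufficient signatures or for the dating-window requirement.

Not effective — dating-window requirement not satisfied.

Signatures required: at least two-thirds of 11 — 2/3 of 11 = 7.33, rounded up to 8, so 8 needed; 10 signed. Sufficient.
Dating window: the latest signature is 64 days after the earliest; the limit is 60 days. Outside the window.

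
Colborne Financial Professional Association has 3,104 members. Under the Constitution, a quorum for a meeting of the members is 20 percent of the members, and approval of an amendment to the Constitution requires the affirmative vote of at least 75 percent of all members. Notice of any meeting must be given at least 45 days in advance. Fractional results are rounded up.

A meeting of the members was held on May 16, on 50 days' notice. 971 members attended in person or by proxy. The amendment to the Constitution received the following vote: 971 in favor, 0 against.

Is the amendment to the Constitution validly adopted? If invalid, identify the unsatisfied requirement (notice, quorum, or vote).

Notice: 50 days given; 45 required. Satisfied.
Quorum: 20% of 3,104 = 620.80, rounded up to 621; 971 present. Satisfied.
Vote: requires three-fourths of all members (3,104); 3/4 of 3104 = 2328, so 2,328 needed; 971 in favor. Not satisfied.

Invalid — vote requirement not satisfied.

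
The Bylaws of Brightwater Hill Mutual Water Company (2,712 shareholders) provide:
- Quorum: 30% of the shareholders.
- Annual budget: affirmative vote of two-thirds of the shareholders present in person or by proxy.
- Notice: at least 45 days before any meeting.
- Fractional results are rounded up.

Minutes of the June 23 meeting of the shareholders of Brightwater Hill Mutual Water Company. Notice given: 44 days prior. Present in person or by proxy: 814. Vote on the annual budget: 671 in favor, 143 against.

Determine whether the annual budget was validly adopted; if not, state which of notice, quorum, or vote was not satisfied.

Invalid — notice requirement not satisfied.

Notice: 44 days given; 45 required. Not satisfied.
Quorum: 30% of 2,712 = 813.60, rounded up to 814; 814 present. Satisfied.
Vote: requires two-thirds of those present (814); 2/3 of 814 = 542.67, rounded up to 543, so 543 needed; 671 in favor. Satisfied.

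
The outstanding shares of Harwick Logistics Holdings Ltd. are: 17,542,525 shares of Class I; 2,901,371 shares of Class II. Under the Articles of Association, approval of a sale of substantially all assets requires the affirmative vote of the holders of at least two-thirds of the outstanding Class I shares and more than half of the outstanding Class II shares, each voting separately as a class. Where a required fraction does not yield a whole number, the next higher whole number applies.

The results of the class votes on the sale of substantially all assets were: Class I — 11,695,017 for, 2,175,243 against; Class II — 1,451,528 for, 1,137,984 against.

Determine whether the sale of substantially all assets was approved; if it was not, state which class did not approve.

Approved — every class gave the required vote.

Class I: 2/3 of 17542525 = 11695016.67, rounded up to 11695017; 11,695,017 required, 11,695,017 in favor — approved.
Class II: a majority of 2901371 is 1450686; 1,450,686 required, 1,451,528 in favor — approved.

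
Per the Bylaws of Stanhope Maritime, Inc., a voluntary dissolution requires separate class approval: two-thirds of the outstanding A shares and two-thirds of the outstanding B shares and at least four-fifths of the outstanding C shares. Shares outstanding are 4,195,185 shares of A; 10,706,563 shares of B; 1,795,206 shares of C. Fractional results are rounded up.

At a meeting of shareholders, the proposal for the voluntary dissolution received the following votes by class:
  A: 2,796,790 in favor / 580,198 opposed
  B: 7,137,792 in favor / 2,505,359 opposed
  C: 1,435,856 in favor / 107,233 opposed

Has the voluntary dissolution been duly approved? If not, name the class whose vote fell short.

Not approved — the C shares did not give the required vote.

A: 2/3 of 4195185 = 2796790; 2,796,790 required, 2,796,790 in favor — approved.
B: 2/3 of 10706563 = 7137708.67, rounded up to 7137709; 7,137,709 required, 7,137,792 in favor — approved.
C: 4/5 of 1795206 = 1436164.80, rounded up to 1436165; 1,436,165 required, 1,435,856 in favor — not approved.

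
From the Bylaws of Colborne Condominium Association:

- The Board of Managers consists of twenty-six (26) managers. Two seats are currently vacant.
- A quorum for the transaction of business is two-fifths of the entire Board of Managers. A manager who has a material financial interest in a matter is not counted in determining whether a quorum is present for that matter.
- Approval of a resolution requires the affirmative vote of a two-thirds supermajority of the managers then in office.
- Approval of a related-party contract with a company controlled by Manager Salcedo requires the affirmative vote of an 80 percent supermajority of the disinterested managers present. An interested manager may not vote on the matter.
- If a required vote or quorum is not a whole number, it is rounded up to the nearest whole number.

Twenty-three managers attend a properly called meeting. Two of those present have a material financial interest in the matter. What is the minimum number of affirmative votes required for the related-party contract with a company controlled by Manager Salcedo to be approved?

The related-party contract with a company controlled by Manager Salcedo requires four-fifths of the disinterested managers present (23 − 2 = 21).
4/5 of 21 = 16.80, rounded up to 17.

17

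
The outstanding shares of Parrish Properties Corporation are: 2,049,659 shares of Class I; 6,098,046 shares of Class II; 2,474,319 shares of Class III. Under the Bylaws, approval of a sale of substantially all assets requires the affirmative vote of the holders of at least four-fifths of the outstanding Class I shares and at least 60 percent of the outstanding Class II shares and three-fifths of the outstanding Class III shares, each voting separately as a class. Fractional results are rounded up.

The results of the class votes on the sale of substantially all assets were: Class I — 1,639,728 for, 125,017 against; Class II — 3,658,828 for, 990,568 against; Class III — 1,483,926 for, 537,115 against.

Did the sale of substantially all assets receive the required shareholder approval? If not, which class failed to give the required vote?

Not approved — the Class III shares did not give the required vote.

Class I: 4/5 of 2049659 = 1639727.20, rounded up to 1639728; 1,639,728 required, 1,639,728 in favor — approved.
Class II: 3/5 of 6098046 = 3658827.60, rounded up to 3658828; 3,658,828 required, 3,658,828 in favor — approved.
Class III: 3/5 of 2474319 = 1484591.40, rounded up to 1484592; 1,484,592 required, 1,483,926 in favor — not approved.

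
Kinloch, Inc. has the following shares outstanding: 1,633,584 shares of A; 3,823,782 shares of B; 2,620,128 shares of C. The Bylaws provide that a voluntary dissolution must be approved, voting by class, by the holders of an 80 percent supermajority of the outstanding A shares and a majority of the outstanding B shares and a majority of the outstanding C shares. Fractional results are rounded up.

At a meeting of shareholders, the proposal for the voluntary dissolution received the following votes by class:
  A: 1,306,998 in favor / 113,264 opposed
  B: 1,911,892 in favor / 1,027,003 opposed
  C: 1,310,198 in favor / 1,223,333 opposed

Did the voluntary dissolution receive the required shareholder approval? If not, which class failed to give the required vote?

Approved — every class gave the required vote.

A: 4/5 of 1633584 = 1306867.20, rounded up to 1306868; 1,306,868 required, 1,306,998 in favor — approved.
B: a majority of 3823782 is 1911892; 1,911,892 required, 1,911,892 in favor — approved.
C: a majority of 2620128 is 1310065; 1,310,065 required, 1,310,198 in favor — approved.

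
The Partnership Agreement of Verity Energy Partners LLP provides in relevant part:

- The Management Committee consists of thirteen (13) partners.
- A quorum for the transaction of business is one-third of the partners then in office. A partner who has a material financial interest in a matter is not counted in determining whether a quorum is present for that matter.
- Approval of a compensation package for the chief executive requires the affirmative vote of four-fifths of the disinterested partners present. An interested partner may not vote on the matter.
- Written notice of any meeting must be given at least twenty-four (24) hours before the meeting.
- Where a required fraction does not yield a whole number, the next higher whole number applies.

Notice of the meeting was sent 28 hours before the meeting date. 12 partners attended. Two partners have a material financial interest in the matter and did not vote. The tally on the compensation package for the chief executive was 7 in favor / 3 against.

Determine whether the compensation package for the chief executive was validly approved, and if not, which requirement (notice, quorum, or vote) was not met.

Notice: 28 hours given; 24 required (28 ≥ 24). Satisfied.
Quorum: 12 present, but the 2 interested partners do not count, leaving 10. Quorum is 5. Satisfied.
Vote: the compensation package for the chief executive requires four-fifths of the disinterested partners present (12 − 2 = 10). 4/5 of 10 = 8, so 8 affirmative votes are needed; 7 voted in favor. Not satisfied.

Invalid — vote requirement not satisfied.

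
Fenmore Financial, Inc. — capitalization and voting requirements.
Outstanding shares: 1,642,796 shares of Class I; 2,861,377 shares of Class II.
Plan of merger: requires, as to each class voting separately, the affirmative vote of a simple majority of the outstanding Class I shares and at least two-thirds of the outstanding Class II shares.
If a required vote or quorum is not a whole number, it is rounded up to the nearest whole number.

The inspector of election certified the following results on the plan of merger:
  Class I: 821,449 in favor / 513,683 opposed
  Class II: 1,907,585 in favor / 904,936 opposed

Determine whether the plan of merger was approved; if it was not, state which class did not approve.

Class I: a majority of 1642796 is 821399; 821,399 required, 821,449 in favor — approved.
Class II: 2/3 of 2861377 = 1907584.67, rounded up to 1907585; 1,907,585 required, 1,907,585 in favor — approved.

Approved — every class gave the required vote.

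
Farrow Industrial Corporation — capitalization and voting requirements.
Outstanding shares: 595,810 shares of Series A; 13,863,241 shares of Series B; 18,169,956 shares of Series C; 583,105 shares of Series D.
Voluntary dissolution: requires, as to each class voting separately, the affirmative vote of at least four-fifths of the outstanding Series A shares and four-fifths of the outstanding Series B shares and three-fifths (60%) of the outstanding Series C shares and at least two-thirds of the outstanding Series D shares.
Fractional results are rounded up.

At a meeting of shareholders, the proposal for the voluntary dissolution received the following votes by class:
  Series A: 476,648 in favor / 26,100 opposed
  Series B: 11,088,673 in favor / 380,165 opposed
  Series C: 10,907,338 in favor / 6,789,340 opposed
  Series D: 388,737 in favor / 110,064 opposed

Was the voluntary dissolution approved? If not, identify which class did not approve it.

Series A: 4/5 of 595810 = 476648; 476,648 required, 476,648 in favor — approved.
Series B: 4/5 of 13863241 = 11090592.80, rounded up to 11090593; 11,090,593 required, 11,088,673 in favor — not approved.
Series C: 3/5 of 18169956 = 10901973.60, rounded up to 10901974; 10,901,974 required, 10,907,338 in favor — approved.
Series D: 2/3 of 583105 = 388736.67, rounded up to 388737; 388,737 required, 388,737 in favor — approved.

Not approved — the Series B shares did not give the required vote.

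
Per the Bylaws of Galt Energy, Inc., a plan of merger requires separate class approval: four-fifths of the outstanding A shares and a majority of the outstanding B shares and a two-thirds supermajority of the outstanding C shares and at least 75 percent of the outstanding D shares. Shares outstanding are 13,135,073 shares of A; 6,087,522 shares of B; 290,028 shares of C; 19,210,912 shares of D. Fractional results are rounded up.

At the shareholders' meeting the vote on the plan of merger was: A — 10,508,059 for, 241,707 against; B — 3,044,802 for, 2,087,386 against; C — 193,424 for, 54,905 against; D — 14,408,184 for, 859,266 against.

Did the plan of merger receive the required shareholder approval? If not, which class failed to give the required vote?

Approved — every class gave the required vote.

A: 4/5 of 13135073 = 10508058.40, rounded up to 10508059; 10,508,059 required, 10,508,059 in favor — approved.
B: a majority of 6087522 is 3043762; 3,043,762 required, 3,044,802 in favor — approved.
C: 2/3 of 290028 = 193352; 193,352 required, 193,424 in favor — approved.
D: 3/4 of 19210912 = 14408184; 14,408,184 required, 14,408,184 in favor — approved.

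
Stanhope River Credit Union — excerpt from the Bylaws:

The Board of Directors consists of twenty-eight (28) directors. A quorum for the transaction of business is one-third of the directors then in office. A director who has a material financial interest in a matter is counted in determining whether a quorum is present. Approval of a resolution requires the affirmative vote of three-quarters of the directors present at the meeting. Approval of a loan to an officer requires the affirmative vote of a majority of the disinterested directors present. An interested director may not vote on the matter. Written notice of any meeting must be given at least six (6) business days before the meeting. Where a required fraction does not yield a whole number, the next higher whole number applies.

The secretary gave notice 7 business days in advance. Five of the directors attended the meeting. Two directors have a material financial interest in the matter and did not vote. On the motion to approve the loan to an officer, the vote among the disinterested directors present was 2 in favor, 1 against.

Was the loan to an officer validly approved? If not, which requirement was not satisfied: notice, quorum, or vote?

Notice: 7 business days given; 6 required (7 ≥ 6). Satisfied.
Quorum: 5 present (interested directors count toward quorum); quorum is 10. Not satisfied.
Vote: the loan to an officer requires a majority of the disinterested directors present (5 − 2 = 3). A majority of 3 is 2, so 2 affirmative votes are needed; 2 voted in favor. Satisfied. (Moot — without a quorum no business can be validly transacted.)

Invalid — quorum requirement not satisfied.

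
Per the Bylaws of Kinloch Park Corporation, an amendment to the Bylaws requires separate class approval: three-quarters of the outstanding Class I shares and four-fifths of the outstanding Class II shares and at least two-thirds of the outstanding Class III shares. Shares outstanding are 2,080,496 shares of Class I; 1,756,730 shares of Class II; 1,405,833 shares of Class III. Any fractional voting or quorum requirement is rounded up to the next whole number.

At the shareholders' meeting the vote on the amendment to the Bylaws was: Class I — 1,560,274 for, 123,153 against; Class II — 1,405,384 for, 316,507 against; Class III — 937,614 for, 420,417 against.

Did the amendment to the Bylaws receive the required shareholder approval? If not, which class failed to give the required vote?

Not approved — the Class I shares did not give the required vote.

Class I: 3/4 of 2080496 = 1560372; 1,560,372 required, 1,560,274 in favor — not approved.
Class II: 4/5 of 1756730 = 1405384; 1,405,384 required, 1,405,384 in favor — approved.
Class III: 2/3 of 1405833 = 937222; 937,222 required, 937,614 in favor — approved.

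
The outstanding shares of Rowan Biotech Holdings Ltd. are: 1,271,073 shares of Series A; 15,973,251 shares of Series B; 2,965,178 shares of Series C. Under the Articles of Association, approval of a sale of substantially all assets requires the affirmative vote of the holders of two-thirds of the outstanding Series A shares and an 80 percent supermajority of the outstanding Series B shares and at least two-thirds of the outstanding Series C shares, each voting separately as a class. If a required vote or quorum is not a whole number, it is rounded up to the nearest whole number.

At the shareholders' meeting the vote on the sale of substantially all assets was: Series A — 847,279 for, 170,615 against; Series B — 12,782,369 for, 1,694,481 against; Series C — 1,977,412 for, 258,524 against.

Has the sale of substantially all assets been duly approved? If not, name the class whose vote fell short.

Series A: 2/3 of 1271073 = 847382; 847,382 required, 847,279 in favor — not approved.
Series B: 4/5 of 15973251 = 12778600.80, rounded up to 12778601; 12,778,601 required, 12,782,369 in favor — approved.
Series C: 2/3 of 2965178 = 1976785.33, rounded up to 1976786; 1,976,786 required, 1,977,412 in favor — approved.

Not approved — the Series A shares did not give the required vote.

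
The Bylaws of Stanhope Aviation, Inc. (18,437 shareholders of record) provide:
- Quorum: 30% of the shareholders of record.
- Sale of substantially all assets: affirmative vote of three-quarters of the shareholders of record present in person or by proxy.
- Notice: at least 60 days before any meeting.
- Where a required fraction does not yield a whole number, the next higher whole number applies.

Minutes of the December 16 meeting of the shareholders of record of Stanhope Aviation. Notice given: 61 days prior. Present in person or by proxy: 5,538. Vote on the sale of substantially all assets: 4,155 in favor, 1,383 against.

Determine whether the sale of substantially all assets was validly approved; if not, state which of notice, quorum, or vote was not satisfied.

Notice: 61 days given; 60 required. Satisfied.
Quorum: 30% of 18,437 = 5,531.10, rounded up to 5,532; 5,538 present. Satisfied.
Vote: requires three-fourths of those present (5,538); 3/4 of 5538 = 4153.50, rounded up to 4154, so 4,154 needed; 4,155 in favor. Satisfied.

Valid — all requirements satisfied.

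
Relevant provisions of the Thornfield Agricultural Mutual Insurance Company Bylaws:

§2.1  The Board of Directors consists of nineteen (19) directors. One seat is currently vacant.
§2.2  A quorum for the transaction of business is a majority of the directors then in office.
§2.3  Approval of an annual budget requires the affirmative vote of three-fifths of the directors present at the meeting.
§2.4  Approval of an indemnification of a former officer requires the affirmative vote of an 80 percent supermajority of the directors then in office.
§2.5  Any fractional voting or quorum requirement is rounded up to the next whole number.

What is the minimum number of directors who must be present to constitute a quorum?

10

A majority of 18 is 10.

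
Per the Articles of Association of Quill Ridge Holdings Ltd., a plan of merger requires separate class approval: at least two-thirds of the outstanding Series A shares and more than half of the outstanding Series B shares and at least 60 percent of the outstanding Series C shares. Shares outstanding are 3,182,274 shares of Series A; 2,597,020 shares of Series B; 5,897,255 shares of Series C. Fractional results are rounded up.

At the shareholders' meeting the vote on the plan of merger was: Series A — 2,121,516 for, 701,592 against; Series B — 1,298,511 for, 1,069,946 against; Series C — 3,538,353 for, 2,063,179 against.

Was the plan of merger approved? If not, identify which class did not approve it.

Approved — every class gave the required vote.

Series A: 2/3 of 3182274 = 2121516; 2,121,516 required, 2,121,516 in favor — approved.
Series B: a majority of 2597020 is 1298511; 1,298,511 required, 1,298,511 in favor — approved.
Series C: 3/5 of 5897255 = 3538353; 3,538,353 required, 3,538,353 in favor — approved.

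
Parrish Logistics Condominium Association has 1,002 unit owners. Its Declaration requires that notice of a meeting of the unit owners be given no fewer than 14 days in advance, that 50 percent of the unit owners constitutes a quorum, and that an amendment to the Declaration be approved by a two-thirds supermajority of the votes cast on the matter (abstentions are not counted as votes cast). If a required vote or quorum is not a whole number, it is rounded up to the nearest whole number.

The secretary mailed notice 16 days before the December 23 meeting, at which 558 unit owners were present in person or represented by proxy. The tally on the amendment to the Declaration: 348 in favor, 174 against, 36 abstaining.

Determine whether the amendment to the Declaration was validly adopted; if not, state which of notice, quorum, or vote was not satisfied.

Valid — all requirements satisfied.

Notice: 16 days given; 14 required. Satisfied.
Quorum: 50% of 1,002 = 501; 558 present. Satisfied.
Vote: requires two-thirds of the votes cast (558 − 36 abstaining = 522); 2/3 of 522 = 348, so 348 needed; 348 in favor. Satisfied.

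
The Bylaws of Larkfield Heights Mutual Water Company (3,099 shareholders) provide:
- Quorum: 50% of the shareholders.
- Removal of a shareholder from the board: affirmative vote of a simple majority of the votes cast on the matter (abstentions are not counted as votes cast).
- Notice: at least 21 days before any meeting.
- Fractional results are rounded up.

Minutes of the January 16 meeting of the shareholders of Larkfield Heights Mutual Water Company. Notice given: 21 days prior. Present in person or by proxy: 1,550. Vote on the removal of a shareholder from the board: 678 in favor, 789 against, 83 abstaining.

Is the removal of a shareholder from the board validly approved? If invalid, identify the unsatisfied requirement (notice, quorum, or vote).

Invalid — vote requirement not satisfied.

Notice: 21 days given; 21 required. Satisfied.
Quorum: 50% of 3,099 = 1,549.50, rounded up to 1,550; 1,550 present. Satisfied.
Vote: requires a majority of the votes cast (1,550 − 83 abstaining = 1,467); a majority of 1467 is 734, so 734 needed; 678 in favor. Not satisfied.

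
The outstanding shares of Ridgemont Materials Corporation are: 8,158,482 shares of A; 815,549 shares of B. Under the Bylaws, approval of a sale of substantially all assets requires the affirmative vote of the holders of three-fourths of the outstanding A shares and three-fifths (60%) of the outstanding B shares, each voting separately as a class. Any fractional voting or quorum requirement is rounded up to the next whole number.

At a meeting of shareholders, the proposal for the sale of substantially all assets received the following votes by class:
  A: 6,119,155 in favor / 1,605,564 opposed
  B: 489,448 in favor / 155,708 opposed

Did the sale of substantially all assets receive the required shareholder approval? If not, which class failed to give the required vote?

A: 3/4 of 8158482 = 6118861.50, rounded up to 6118862; 6,118,862 required, 6,119,155 in favor — approved.
B: 3/5 of 815549 = 489329.40, rounded up to 489330; 489,330 required, 489,448 in favor — approved.

Approved — every class gave the required vote.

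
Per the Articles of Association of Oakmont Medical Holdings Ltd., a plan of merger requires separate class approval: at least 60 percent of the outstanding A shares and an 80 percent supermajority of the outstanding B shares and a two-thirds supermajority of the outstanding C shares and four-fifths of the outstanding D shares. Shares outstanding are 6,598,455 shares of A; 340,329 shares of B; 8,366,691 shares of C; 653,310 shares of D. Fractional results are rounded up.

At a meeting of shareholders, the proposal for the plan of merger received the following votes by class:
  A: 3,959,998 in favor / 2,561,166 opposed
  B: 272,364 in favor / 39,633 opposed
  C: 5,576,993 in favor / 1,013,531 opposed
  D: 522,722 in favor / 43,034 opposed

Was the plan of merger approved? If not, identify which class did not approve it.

Not approved — the C shares did not give the required vote.

A: 3/5 of 6598455 = 3959073; 3,959,073 required, 3,959,998 in favor — approved.
B: 4/5 of 340329 = 272263.20, rounded up to 272264; 272,264 required, 272,364 in favor — approved.
C: 2/3 of 8366691 = 5577794; 5,577,794 required, 5,576,993 in favor — not approved.
D: 4/5 of 653310 = 522648; 522,648 required, 522,722 in favor — approved.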